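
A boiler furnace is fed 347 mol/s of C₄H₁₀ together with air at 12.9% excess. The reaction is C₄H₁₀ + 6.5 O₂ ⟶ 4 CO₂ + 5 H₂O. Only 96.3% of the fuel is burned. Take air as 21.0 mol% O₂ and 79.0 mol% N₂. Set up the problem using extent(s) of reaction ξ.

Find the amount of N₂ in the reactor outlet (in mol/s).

Stoichiometric O₂ = 6.5 × 347 = 2256 mol/s; O₂ fed = 2256 × 1.129 = 2546 mol/s.
N₂ fed = 2546 × 79/21 = 9580 mol/s.
Fuel reacted = 0.963 × 347 → ξ = 334.2 mol/s.
Outlet (n = n₀ + ν ξ):
  C₄H₁₀: 347 − 1(334.2) = 12.84
  O₂: 2546 − 6.5(334.2) = 374.4
  N₂: 9580 (inert)
  CO₂: 0 + 4(334.2) = 1337
  H₂O: 0 + 5(334.2) = 1671

9580 mol/s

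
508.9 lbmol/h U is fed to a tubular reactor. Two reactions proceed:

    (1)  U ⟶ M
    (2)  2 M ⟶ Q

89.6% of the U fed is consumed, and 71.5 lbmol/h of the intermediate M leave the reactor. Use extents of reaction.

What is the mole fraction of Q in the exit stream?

Conversion of U: U consumed = 1ξ₁ = 0.896 × 508.9 → ξ₁ = 456 lbmol/h.
M balance: n_M = 0 + 1ξ₁ − 2ξ₂ = 71.5 → ξ₂ = (1·456 − 71.5)/2 = 192.2 lbmol/h.
Outlet amounts (n = n₀ + Σ ν·ξ):
  U: 508.9 − 1(456) = 52.93
  M: 0 + 1(456) − 2(192.2) = 71.5
  Q: 0 + 1(192.2) = 192.2
Total out = 316.7 lbmol/h; y_Q = 192.2 / 316.7 = 0.6071.

0.607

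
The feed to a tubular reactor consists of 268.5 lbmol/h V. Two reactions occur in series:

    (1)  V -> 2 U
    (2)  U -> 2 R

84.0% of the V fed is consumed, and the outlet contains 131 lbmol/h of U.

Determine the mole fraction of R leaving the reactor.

Conversion of V: V consumed = 1ξ₁ = 0.84 × 268.5 → ξ₁ = 225.5 lbmol/h.
U balance: n_U = 0 + 2ξ₁ − 1ξ₂ = 131 → ξ₂ = (2·225.5 − 131)/1 = 320.1 lbmol/h.
Outlet amounts (n = n₀ + Σ ν·ξ):
  V: 268.5 − 1(225.5) = 42.96
  U: 0 + 2(225.5) − 1(320.1) = 131
  R: 0 + 2(320.1) = 640.2
Total out = 814.1 lbmol/h; y_R = 640.2 / 814.1 = 0.7863.

0.786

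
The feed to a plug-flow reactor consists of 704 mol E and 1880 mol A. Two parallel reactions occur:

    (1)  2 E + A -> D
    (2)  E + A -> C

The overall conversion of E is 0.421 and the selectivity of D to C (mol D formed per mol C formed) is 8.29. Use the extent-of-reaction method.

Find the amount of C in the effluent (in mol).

16.9 mol

Conversion of E: E consumed = 0.421 × 704 = 296.4 mol = 2ξ₁ + 1ξ₂.
Selectivity: 1ξ₁ / (1ξ₂) = 8.29 → ξ₁ = 8.29 ξ₂.
Substitute: (2·8.29 + 1) ξ₂ = 296.4 → ξ₂ = 16.86 mol, ξ₁ = 139.8 mol.
Outlet amounts (n = n₀ + Σ ν·ξ):
  E: 704 − 2(139.8) − 1(16.86) = 407.6
  A: 1880 − 1(139.8) − 1(16.86) = 1723
  D: 0 + 1(139.8) = 139.8
  C: 0 + 1(16.86) = 16.86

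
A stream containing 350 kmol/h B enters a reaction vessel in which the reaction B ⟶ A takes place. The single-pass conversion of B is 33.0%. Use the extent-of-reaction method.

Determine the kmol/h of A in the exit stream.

B reacted = 0.33 × 350 = 115.5 kmol/h; ν_B = −1, so ξ = 115.5/1 = 115.5 kmol/h.
Outlet amounts (n = n₀ + ν ξ):
  B: 350 − 1(115.5) = 234.5
  A: 0 + 1(115.5) = 115.5

116 kmol/h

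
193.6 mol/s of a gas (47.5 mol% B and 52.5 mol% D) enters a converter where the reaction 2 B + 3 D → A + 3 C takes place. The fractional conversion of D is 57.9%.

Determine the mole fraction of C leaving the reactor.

D reacted = 0.579 × 101.6 = 58.85 mol/s; ν_D = −3, so ξ = 58.85/3 = 19.62 mol/s.
Outlet amounts (n = n₀ + ν ξ):
  B: 91.96 − 2(19.62) = 52.73
  D: 101.6 − 3(19.62) = 42.79
  A: 0 + 1(19.62) = 19.62
  C: 0 + 3(19.62) = 58.85
Total out = 174 mol/s; y_C = 58.85 / 174 = 0.3382.

0.338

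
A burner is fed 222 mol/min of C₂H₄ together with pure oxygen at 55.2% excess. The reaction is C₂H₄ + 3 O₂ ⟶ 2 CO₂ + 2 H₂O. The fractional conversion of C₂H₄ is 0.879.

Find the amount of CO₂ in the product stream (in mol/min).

390 mol/min

Stoichiometric O₂ = 3 × 222 = 666 mol/min; O₂ fed = 666 × 1.552 = 1034 mol/min.
Fuel reacted = 0.879 × 222 → ξ = 195.1 mol/min.
Outlet (n = n₀ + ν ξ):
  C₂H₄: 222 − 1(195.1) = 26.86
  O₂: 1034 − 3(195.1) = 448.2
  CO₂: 0 + 2(195.1) = 390.3
  H₂O: 0 + 2(195.1) = 390.3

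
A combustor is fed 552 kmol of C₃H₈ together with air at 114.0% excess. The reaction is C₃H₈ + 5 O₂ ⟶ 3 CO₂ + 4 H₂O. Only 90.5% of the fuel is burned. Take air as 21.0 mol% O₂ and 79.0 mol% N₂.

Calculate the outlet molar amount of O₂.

3410 kmol

Stoichiometric O₂ = 5 × 552 = 2760 kmol; O₂ fed = 2760 × 2.140 = 5906 kmol.
N₂ fed = 5906 × 79/21 = 22220 kmol.
Fuel reacted = 0.905 × 552 → ξ = 499.6 kmol.
Outlet (n = n₀ + ν ξ):
  C₃H₈: 552 − 1(499.6) = 52.44
  O₂: 5906 − 5(499.6) = 3409
  N₂: 22220 (inert)
  CO₂: 0 + 3(499.6) = 1499
  H₂O: 0 + 4(499.6) = 1998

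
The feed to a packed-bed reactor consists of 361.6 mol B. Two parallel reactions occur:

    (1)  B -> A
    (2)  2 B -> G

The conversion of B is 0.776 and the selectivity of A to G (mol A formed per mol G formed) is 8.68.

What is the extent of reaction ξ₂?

ξ₂ = 26.3 mol

Conversion of B: B consumed = 0.776 × 361.6 = 280.6 mol = 1ξ₁ + 2ξ₂.
Selectivity: 1ξ₁ / (1ξ₂) = 8.68 → ξ₁ = 8.68 ξ₂.
Substitute: (1·8.68 + 2) ξ₂ = 280.6 → ξ₂ = 26.27 mol, ξ₁ = 228.1 mol.
Outlet amounts (n = n₀ + Σ ν·ξ):
  B: 361.6 − 1(228.1) − 2(26.27) = 81
  A: 0 + 1(228.1) = 228.1
  G: 0 + 1(26.27) = 26.27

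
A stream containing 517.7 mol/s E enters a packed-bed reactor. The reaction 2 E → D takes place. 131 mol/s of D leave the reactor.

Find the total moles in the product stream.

387 mol/s

For D: n = n₀ + 1ξ → 131 = 0 + 1ξ, giving ξ = 131 mol/s.
Outlet amounts (n = n₀ + ν ξ):
  E: 517.7 − 2(131) = 255.7
  D: 0 + 1(131) = 131
Total out = 255.7 + 131 = 386.7 mol/s.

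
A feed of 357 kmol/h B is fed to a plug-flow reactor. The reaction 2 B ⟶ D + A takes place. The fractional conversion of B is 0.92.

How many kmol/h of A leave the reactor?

164 kmol/h

B reacted = 0.92 × 357 = 328.4 kmol/h; ν_B = −2, so ξ = 328.4/2 = 164.2 kmol/h.
Outlet amounts (n = n₀ + ν ξ):
  B: 357 − 2(164.2) = 28.56
  D: 0 + 1(164.2) = 164.2
  A: 0 + 1(164.2) = 164.2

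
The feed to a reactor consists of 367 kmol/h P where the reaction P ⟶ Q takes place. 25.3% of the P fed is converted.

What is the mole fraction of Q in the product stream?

0.253

P reacted = 0.253 × 367 = 92.85 kmol/h; ν_P = −1, so ξ = 92.85/1 = 92.85 kmol/h.
Outlet amounts (n = n₀ + ν ξ):
  P: 367 − 1(92.85) = 274.1
  Q: 0 + 1(92.85) = 92.85
Total out = 367 kmol/h; y_Q = 92.85 / 367 = 0.253.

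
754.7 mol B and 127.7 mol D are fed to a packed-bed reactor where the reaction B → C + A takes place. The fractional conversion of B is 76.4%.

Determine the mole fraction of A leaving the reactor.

B reacted = 0.764 × 754.7 = 576.6 mol; ν_B = −1, so ξ = 576.6/1 = 576.6 mol.
Outlet amounts (n = n₀ + ν ξ):
  B: 754.7 − 1(576.6) = 178.1
  C: 0 + 1(576.6) = 576.6
  A: 0 + 1(576.6) = 576.6
  D: 127.7 (inert)
Total out = 1459 mol; y_A = 576.6 / 1459 = 0.3952.

0.395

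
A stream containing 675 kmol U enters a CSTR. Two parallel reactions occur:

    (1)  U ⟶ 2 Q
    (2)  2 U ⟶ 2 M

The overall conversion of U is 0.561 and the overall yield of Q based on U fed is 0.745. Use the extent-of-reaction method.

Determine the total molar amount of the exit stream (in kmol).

926 kmol

Yield of Q: 2ξ₁ / 675 = 0.745 → ξ₁ = 251.4 kmol.
Conversion of U: 1ξ₁ + 2ξ₂ = 0.561 × 675 = 378.7 → ξ₂ = 63.62 kmol.
Outlet amounts (n = n₀ + Σ ν·ξ):
  U: 675 − 1(251.4) − 2(63.62) = 296.3
  Q: 0 + 2(251.4) = 502.9
  M: 0 + 2(63.62) = 127.2
Total out = 296.3 + 502.9 + 127.2 = 926.4 kmol.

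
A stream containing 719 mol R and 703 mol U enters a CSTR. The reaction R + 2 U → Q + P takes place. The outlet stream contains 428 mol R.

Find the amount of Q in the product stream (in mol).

For R: n = n₀ − 1ξ → 428 = 719 − 1ξ, giving ξ = 291 mol.
Outlet amounts (n = n₀ + ν ξ):
  R: 719 − 1(291) = 428
  U: 703 − 2(291) = 121
  Q: 0 + 1(291) = 291
  P: 0 + 1(291) = 291

291 mol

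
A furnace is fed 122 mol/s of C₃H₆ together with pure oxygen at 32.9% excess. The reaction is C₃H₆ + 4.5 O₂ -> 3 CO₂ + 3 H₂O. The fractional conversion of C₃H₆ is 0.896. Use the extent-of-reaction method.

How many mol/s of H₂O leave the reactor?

Stoichiometric O₂ = 4.5 × 122 = 549 mol/s; O₂ fed = 549 × 1.329 = 729.6 mol/s.
Fuel reacted = 0.896 × 122 → ξ = 109.3 mol/s.
Outlet (n = n₀ + ν ξ):
  C₃H₆: 122 − 1(109.3) = 12.69
  O₂: 729.6 − 4.5(109.3) = 237.7
  CO₂: 0 + 3(109.3) = 327.9
  H₂O: 0 + 3(109.3) = 327.9

328 mol/s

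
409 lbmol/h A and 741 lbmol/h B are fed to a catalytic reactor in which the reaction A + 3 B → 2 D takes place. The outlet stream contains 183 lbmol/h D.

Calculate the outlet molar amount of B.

466 lbmol/h

For D: n = n₀ + 2ξ → 183 = 0 + 2ξ, giving ξ = 91.5 lbmol/h.
Outlet amounts (n = n₀ + ν ξ):
  A: 409 − 1(91.5) = 317.5
  B: 741 − 3(91.5) = 466.5
  D: 0 + 2(91.5) = 183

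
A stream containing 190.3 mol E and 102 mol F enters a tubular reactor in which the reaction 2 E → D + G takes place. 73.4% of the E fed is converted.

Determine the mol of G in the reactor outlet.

69.8 mol

E reacted = 0.734 × 190.3 = 139.7 mol; ν_E = −2, so ξ = 139.7/2 = 69.84 mol.
Outlet amounts (n = n₀ + ν ξ):
  E: 190.3 − 2(69.84) = 50.62
  D: 0 + 1(69.84) = 69.84
  G: 0 + 1(69.84) = 69.84
  F: 102 (inert)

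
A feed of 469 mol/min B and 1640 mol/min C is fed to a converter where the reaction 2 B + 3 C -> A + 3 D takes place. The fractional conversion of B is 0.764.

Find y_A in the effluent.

0.0928

B reacted = 0.764 × 469 = 358.3 mol/min; ν_B = −2, so ξ = 358.3/2 = 179.2 mol/min.
Outlet amounts (n = n₀ + ν ξ):
  B: 469 − 2(179.2) = 110.7
  C: 1640 − 3(179.2) = 1103
  A: 0 + 1(179.2) = 179.2
  D: 0 + 3(179.2) = 537.5
Total out = 1930 mol/min; y_A = 179.2 / 1930 = 0.09284.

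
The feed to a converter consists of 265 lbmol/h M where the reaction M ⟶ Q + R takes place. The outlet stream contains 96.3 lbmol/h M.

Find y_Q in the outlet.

0.389

For M: n = n₀ − 1ξ → 96.3 = 265 − 1ξ, giving ξ = 168.7 lbmol/h.
Outlet amounts (n = n₀ + ν ξ):
  M: 265 − 1(168.7) = 96.3
  Q: 0 + 1(168.7) = 168.7
  R: 0 + 1(168.7) = 168.7
Total out = 433.7 lbmol/h; y_Q = 168.7 / 433.7 = 0.389.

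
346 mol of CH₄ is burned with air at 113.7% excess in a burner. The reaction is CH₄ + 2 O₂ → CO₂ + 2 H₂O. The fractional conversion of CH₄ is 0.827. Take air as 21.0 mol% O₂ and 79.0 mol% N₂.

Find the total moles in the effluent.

7390 mol

Stoichiometric O₂ = 2 × 346 = 692 mol; O₂ fed = 692 × 2.137 = 1479 mol.
N₂ fed = 1479 × 79/21 = 5563 mol.
Fuel reacted = 0.827 × 346 → ξ = 286.1 mol.
Outlet (n = n₀ + ν ξ):
  CH₄: 346 − 1(286.1) = 59.86
  O₂: 1479 − 2(286.1) = 906.5
  N₂: 5563 (inert)
  CO₂: 0 + 1(286.1) = 286.1
  H₂O: 0 + 2(286.1) = 572.3
Total out = 59.86 + 906.5 + 5563 + 286.1 + 572.3 = 7388 mol.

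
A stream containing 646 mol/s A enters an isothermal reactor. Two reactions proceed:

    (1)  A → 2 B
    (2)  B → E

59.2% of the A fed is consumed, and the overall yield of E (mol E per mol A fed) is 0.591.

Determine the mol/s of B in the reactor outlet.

Conversion of A: A consumed = 1ξ₁ = 0.592 × 646 → ξ₁ = 382.4 mol/s.
Yield of E: 1ξ₂ / 646 = 0.591 → ξ₂ = 381.8 mol/s.
Outlet amounts (n = n₀ + Σ ν·ξ):
  A: 646 − 1(382.4) = 263.6
  B: 0 + 2(382.4) − 1(381.8) = 383.1
  E: 0 + 1(381.8) = 381.8

383 mol/s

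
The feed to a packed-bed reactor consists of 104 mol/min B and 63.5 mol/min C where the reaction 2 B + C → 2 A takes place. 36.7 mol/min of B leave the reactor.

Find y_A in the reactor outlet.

0.503

For B: n = n₀ − 2ξ → 36.7 = 104 − 2ξ, giving ξ = 33.65 mol/min.
Outlet amounts (n = n₀ + ν ξ):
  B: 104 − 2(33.65) = 36.7
  C: 63.5 − 1(33.65) = 29.85
  A: 0 + 2(33.65) = 67.3
Total out = 133.8 mol/min; y_A = 67.3 / 133.8 = 0.5028.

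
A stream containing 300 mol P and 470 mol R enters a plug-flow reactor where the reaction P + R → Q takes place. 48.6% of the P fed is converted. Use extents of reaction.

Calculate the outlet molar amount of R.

P reacted = 0.486 × 300 = 145.8 mol; ν_P = −1, so ξ = 145.8/1 = 145.8 mol.
Outlet amounts (n = n₀ + ν ξ):
  P: 300 − 1(145.8) = 154.2
  R: 470 − 1(145.8) = 324.2
  Q: 0 + 1(145.8) = 145.8

324 mol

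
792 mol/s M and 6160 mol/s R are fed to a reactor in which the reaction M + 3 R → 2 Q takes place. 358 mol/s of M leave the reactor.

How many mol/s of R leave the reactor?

For M: n = n₀ − 1ξ → 358 = 792 − 1ξ, giving ξ = 434 mol/s.
Outlet amounts (n = n₀ + ν ξ):
  M: 792 − 1(434) = 358
  R: 6160 − 3(434) = 4858
  Q: 0 + 2(434) = 868

4860 mol/s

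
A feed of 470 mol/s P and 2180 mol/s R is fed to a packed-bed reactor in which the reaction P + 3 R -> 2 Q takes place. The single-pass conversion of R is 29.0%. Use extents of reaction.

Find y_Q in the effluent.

0.189

R reacted = 0.29 × 2180 = 632.2 mol/s; ν_R = −3, so ξ = 632.2/3 = 210.7 mol/s.
Outlet amounts (n = n₀ + ν ξ):
  P: 470 − 1(210.7) = 259.3
  R: 2180 − 3(210.7) = 1548
  Q: 0 + 2(210.7) = 421.5
Total out = 2229 mol/s; y_Q = 421.5 / 2229 = 0.1891.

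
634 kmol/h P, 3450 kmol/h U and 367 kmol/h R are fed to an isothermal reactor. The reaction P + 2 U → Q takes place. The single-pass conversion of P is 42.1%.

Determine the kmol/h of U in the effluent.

P reacted = 0.421 × 634 = 266.9 kmol/h; ν_P = −1, so ξ = 266.9/1 = 266.9 kmol/h.
Outlet amounts (n = n₀ + ν ξ):
  P: 634 − 1(266.9) = 367.1
  U: 3450 − 2(266.9) = 2916
  Q: 0 + 1(266.9) = 266.9
  R: 367 (inert)

2920 kmol/h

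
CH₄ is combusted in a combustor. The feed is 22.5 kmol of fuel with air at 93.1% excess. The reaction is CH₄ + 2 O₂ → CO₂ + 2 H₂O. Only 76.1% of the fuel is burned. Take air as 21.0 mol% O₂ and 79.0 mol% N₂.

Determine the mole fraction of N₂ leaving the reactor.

Stoichiometric O₂ = 2 × 22.5 = 45 kmol; O₂ fed = 45 × 1.931 = 86.89 kmol.
N₂ fed = 86.89 × 79/21 = 326.9 kmol.
Fuel reacted = 0.761 × 22.5 → ξ = 17.12 kmol.
Outlet (n = n₀ + ν ξ):
  CH₄: 22.5 − 1(17.12) = 5.378
  O₂: 86.89 − 2(17.12) = 52.65
  N₂: 326.9 (inert)
  CO₂: 0 + 1(17.12) = 17.12
  H₂O: 0 + 2(17.12) = 34.24
Total out = 436.3 kmol; y_N₂ = 326.9 / 436.3 = 0.7493.

0.749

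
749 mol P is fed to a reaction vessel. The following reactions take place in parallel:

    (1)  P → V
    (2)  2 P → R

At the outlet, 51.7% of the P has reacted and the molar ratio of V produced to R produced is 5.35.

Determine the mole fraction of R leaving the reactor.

Conversion of P: P consumed = 0.517 × 749 = 387.2 mol = 1ξ₁ + 2ξ₂.
Selectivity: 1ξ₁ / (1ξ₂) = 5.35 → ξ₁ = 5.35 ξ₂.
Substitute: (1·5.35 + 2) ξ₂ = 387.2 → ξ₂ = 52.68 mol, ξ₁ = 281.9 mol.
Outlet amounts (n = n₀ + Σ ν·ξ):
  P: 749 − 1(281.9) − 2(52.68) = 361.8
  V: 0 + 1(281.9) = 281.9
  R: 0 + 1(52.68) = 52.68
Total out = 696.3 mol; y_R = 52.68 / 696.3 = 0.07566.

0.0757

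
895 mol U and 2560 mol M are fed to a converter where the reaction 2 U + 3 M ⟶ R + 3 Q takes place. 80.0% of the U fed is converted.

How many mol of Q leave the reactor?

U reacted = 0.8 × 895 = 716 mol; ν_U = −2, so ξ = 716/2 = 358 mol.
Outlet amounts (n = n₀ + ν ξ):
  U: 895 − 2(358) = 179
  M: 2560 − 3(358) = 1486
  R: 0 + 1(358) = 358
  Q: 0 + 3(358) = 1074

1070 mol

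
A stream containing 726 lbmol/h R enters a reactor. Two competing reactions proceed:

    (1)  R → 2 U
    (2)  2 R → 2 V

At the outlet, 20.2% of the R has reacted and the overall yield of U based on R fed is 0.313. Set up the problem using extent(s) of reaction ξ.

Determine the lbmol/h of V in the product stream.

33 lbmol/h

Yield of U: 2ξ₁ / 726 = 0.313 → ξ₁ = 113.6 lbmol/h.
Conversion of R: 1ξ₁ + 2ξ₂ = 0.202 × 726 = 146.7 → ξ₂ = 16.52 lbmol/h.
Outlet amounts (n = n₀ + Σ ν·ξ):
  R: 726 − 1(113.6) − 2(16.52) = 579.3
  U: 0 + 2(113.6) = 227.2
  V: 0 + 2(16.52) = 33.03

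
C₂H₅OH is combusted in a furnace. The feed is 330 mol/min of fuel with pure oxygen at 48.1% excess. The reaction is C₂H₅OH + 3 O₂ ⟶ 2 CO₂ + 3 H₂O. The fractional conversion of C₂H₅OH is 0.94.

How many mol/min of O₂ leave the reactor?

Stoichiometric O₂ = 3 × 330 = 990 mol/min; O₂ fed = 990 × 1.481 = 1466 mol/min.
Fuel reacted = 0.94 × 330 → ξ = 310.2 mol/min.
Outlet (n = n₀ + ν ξ):
  C₂H₅OH: 330 − 1(310.2) = 19.8
  O₂: 1466 − 3(310.2) = 535.6
  CO₂: 0 + 2(310.2) = 620.4
  H₂O: 0 + 3(310.2) = 930.6

536 mol/min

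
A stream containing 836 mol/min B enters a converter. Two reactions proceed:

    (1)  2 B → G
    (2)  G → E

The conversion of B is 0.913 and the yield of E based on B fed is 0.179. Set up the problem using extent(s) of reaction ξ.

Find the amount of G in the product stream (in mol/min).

232 mol/min

Conversion of B: B consumed = 2ξ₁ = 0.913 × 836 → ξ₁ = 381.6 mol/min.
Yield of E: 1ξ₂ / 836 = 0.179 → ξ₂ = 149.6 mol/min.
Outlet amounts (n = n₀ + Σ ν·ξ):
  B: 836 − 2(381.6) = 72.73
  G: 0 + 1(381.6) − 1(149.6) = 232
  E: 0 + 1(149.6) = 149.6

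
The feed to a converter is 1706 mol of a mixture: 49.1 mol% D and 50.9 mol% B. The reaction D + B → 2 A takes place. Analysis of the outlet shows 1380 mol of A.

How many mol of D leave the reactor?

For A: n = n₀ + 2ξ → 1380 = 0 + 2ξ, giving ξ = 690 mol.
Outlet amounts (n = n₀ + ν ξ):
  D: 837.6 − 1(690) = 147.6
  B: 868.4 − 1(690) = 178.4
  A: 0 + 2(690) = 1380

148 mol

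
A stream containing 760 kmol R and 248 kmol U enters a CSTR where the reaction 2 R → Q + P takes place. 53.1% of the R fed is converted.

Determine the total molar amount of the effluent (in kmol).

R reacted = 0.531 × 760 = 403.6 kmol; ν_R = −2, so ξ = 403.6/2 = 201.8 kmol.
Outlet amounts (n = n₀ + ν ξ):
  R: 760 − 2(201.8) = 356.4
  Q: 0 + 1(201.8) = 201.8
  P: 0 + 1(201.8) = 201.8
  U: 248 (inert)
Total out = 356.4 + 201.8 + 201.8 + 248 = 1008 kmol.

1010 kmol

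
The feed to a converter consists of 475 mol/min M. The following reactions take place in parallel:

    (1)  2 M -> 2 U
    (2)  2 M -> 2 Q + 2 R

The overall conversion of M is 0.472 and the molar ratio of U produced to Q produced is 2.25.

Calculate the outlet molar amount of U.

155 mol/min

Conversion of M: M consumed = 0.472 × 475 = 224.2 mol/min = 2ξ₁ + 2ξ₂.
Selectivity: 2ξ₁ / (2ξ₂) = 2.25 → ξ₁ = 2.25 ξ₂.
Substitute: (2·2.25 + 2) ξ₂ = 224.2 → ξ₂ = 34.49 mol/min, ξ₁ = 77.61 mol/min.
Outlet amounts (n = n₀ + Σ ν·ξ):
  M: 475 − 2(77.61) − 2(34.49) = 250.8
  U: 0 + 2(77.61) = 155.2
  Q: 0 + 2(34.49) = 68.98
  R: 0 + 2(34.49) = 68.98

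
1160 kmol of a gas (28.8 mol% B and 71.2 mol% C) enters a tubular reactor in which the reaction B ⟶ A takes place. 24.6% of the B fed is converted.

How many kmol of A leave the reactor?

82.2 kmol

B reacted = 0.246 × 334.1 = 82.18 kmol; ν_B = −1, so ξ = 82.18/1 = 82.18 kmol.
Outlet amounts (n = n₀ + ν ξ):
  B: 334.1 − 1(82.18) = 251.9
  A: 0 + 1(82.18) = 82.18
  C: 825.9 (inert)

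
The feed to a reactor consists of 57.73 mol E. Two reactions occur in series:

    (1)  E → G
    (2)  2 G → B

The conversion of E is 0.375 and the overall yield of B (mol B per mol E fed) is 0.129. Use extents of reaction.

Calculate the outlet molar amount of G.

6.75 mol

Conversion of E: E consumed = 1ξ₁ = 0.375 × 57.73 → ξ₁ = 21.65 mol.
Yield of B: 1ξ₂ / 57.73 = 0.129 → ξ₂ = 7.447 mol.
Outlet amounts (n = n₀ + Σ ν·ξ):
  E: 57.73 − 1(21.65) = 36.08
  G: 0 + 1(21.65) − 2(7.447) = 6.754
  B: 0 + 1(7.447) = 7.447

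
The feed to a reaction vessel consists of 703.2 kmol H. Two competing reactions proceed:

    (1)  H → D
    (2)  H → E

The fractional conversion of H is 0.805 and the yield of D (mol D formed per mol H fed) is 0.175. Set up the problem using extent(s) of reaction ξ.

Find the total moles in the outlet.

703 kmol

Yield of D: 1ξ₁ / 703.2 = 0.175 → ξ₁ = 123.1 kmol.
Conversion of H: 1ξ₁ + 1ξ₂ = 0.805 × 703.2 = 566.1 → ξ₂ = 443 kmol.
Outlet amounts (n = n₀ + Σ ν·ξ):
  H: 703.2 − 1(123.1) − 1(443) = 137.1
  D: 0 + 1(123.1) = 123.1
  E: 0 + 1(443) = 443
Total out = 137.1 + 123.1 + 443 = 703.2 kmol.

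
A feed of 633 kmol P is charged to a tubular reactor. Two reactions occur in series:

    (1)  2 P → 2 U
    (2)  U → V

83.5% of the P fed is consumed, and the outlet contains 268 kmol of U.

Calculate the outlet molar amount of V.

Conversion of P: P consumed = 2ξ₁ = 0.835 × 633 → ξ₁ = 264.3 kmol.
U balance: n_U = 0 + 2ξ₁ − 1ξ₂ = 268 → ξ₂ = (2·264.3 − 268)/1 = 260.6 kmol.
Outlet amounts (n = n₀ + Σ ν·ξ):
  P: 633 − 2(264.3) = 104.4
  U: 0 + 2(264.3) − 1(260.6) = 268
  V: 0 + 1(260.6) = 260.6

261 kmol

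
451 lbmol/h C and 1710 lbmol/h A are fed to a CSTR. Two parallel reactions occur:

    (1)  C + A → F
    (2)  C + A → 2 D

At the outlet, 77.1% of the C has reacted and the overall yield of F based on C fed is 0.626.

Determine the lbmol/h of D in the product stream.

131 lbmol/h

Yield of F: 1ξ₁ / 451 = 0.626 → ξ₁ = 282.3 lbmol/h.
Conversion of C: 1ξ₁ + 1ξ₂ = 0.771 × 451 = 347.7 → ξ₂ = 65.39 lbmol/h.
Outlet amounts (n = n₀ + Σ ν·ξ):
  C: 451 − 1(282.3) − 1(65.39) = 103.3
  A: 1710 − 1(282.3) − 1(65.39) = 1362
  F: 0 + 1(282.3) = 282.3
  D: 0 + 2(65.39) = 130.8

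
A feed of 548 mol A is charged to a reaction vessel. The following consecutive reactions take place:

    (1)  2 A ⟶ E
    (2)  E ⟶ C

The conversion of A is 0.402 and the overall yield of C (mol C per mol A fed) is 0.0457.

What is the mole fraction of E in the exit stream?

Conversion of A: A consumed = 2ξ₁ = 0.402 × 548 → ξ₁ = 110.1 mol.
Yield of C: 1ξ₂ / 548 = 0.0457 → ξ₂ = 25.04 mol.
Outlet amounts (n = n₀ + Σ ν·ξ):
  A: 548 − 2(110.1) = 327.7
  E: 0 + 1(110.1) − 1(25.04) = 85.1
  C: 0 + 1(25.04) = 25.04
Total out = 437.9 mol; y_E = 85.1 / 437.9 = 0.1944.

0.194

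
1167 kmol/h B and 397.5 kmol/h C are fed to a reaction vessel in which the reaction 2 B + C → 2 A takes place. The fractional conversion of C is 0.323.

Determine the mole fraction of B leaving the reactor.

C reacted = 0.323 × 397.5 = 128.4 kmol/h; ν_C = −1, so ξ = 128.4/1 = 128.4 kmol/h.
Outlet amounts (n = n₀ + ν ξ):
  B: 1167 − 2(128.4) = 910.2
  C: 397.5 − 1(128.4) = 269.1
  A: 0 + 2(128.4) = 256.8
Total out = 1436 kmol/h; y_B = 910.2 / 1436 = 0.6338.

0.634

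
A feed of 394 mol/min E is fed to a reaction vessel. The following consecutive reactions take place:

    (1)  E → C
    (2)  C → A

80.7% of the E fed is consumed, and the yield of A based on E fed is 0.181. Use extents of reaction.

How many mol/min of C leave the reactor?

Conversion of E: E consumed = 1ξ₁ = 0.807 × 394 → ξ₁ = 318 mol/min.
Yield of A: 1ξ₂ / 394 = 0.181 → ξ₂ = 71.31 mol/min.
Outlet amounts (n = n₀ + Σ ν·ξ):
  E: 394 − 1(318) = 76.04
  C: 0 + 1(318) − 1(71.31) = 246.6
  A: 0 + 1(71.31) = 71.31

247 mol/min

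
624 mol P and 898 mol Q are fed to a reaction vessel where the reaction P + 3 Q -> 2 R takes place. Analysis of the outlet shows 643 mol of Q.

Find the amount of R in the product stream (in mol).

170 mol

For Q: n = n₀ − 3ξ → 643 = 898 − 3ξ, giving ξ = 85 mol.
Outlet amounts (n = n₀ + ν ξ):
  P: 624 − 1(85) = 539
  Q: 898 − 3(85) = 643
  R: 0 + 2(85) = 170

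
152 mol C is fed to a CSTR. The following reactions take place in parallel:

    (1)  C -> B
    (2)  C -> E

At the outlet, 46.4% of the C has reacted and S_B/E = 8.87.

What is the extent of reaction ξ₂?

ξ₂ = 7.15 mol

Conversion of C: C consumed = 0.464 × 152 = 70.53 mol = 1ξ₁ + 1ξ₂.
Selectivity: 1ξ₁ / (1ξ₂) = 8.87 → ξ₁ = 8.87 ξ₂.
Substitute: (1·8.87 + 1) ξ₂ = 70.53 → ξ₂ = 7.146 mol, ξ₁ = 63.38 mol.
Outlet amounts (n = n₀ + Σ ν·ξ):
  C: 152 − 1(63.38) − 1(7.146) = 81.47
  B: 0 + 1(63.38) = 63.38
  E: 0 + 1(7.146) = 7.146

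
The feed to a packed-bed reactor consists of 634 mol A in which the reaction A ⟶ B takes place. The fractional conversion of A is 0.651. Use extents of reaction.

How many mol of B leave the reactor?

A reacted = 0.651 × 634 = 412.7 mol; ν_A = −1, so ξ = 412.7/1 = 412.7 mol.
Outlet amounts (n = n₀ + ν ξ):
  A: 634 − 1(412.7) = 221.3
  B: 0 + 1(412.7) = 412.7

413 mol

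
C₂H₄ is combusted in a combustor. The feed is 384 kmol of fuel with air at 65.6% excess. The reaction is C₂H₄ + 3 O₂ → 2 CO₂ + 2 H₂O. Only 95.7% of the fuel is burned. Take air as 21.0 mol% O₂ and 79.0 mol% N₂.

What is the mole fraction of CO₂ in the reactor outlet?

Stoichiometric O₂ = 3 × 384 = 1152 kmol; O₂ fed = 1152 × 1.656 = 1908 kmol.
N₂ fed = 1908 × 79/21 = 7177 kmol.
Fuel reacted = 0.957 × 384 → ξ = 367.5 kmol.
Outlet (n = n₀ + ν ξ):
  C₂H₄: 384 − 1(367.5) = 16.51
  O₂: 1908 − 3(367.5) = 805.2
  N₂: 7177 (inert)
  CO₂: 0 + 2(367.5) = 735
  H₂O: 0 + 2(367.5) = 735
Total out = 9468 kmol; y_CO₂ = 735 / 9468 = 0.07762.

0.0776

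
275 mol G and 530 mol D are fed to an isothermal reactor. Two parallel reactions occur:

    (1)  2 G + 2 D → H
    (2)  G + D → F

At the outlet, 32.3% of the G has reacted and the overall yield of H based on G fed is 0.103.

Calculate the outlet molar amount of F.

32.2 mol

Yield of H: 1ξ₁ / 275 = 0.103 → ξ₁ = 28.32 mol.
Conversion of G: 2ξ₁ + 1ξ₂ = 0.323 × 275 = 88.83 → ξ₂ = 32.18 mol.
Outlet amounts (n = n₀ + Σ ν·ξ):
  G: 275 − 2(28.32) − 1(32.18) = 186.2
  D: 530 − 2(28.32) − 1(32.18) = 441.2
  H: 0 + 1(28.32) = 28.32
  F: 0 + 1(32.18) = 32.18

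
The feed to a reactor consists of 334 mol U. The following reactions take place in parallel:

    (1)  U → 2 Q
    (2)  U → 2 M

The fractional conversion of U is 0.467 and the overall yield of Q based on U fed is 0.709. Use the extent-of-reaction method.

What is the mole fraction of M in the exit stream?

0.153

Yield of Q: 2ξ₁ / 334 = 0.709 → ξ₁ = 118.4 mol.
Conversion of U: 1ξ₁ + 1ξ₂ = 0.467 × 334 = 156 → ξ₂ = 37.58 mol.
Outlet amounts (n = n₀ + Σ ν·ξ):
  U: 334 − 1(118.4) − 1(37.58) = 178
  Q: 0 + 2(118.4) = 236.8
  M: 0 + 2(37.58) = 75.15
Total out = 490 mol; y_M = 75.15 / 490 = 0.1534.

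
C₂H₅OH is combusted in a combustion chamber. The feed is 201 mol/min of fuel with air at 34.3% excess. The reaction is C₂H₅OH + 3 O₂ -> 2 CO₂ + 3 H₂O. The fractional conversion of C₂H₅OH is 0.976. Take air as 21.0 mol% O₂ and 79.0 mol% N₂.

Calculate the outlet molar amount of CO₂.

Stoichiometric O₂ = 3 × 201 = 603 mol/min; O₂ fed = 603 × 1.343 = 809.8 mol/min.
N₂ fed = 809.8 × 79/21 = 3046 mol/min.
Fuel reacted = 0.976 × 201 → ξ = 196.2 mol/min.
Outlet (n = n₀ + ν ξ):
  C₂H₅OH: 201 − 1(196.2) = 4.824
  O₂: 809.8 − 3(196.2) = 221.3
  N₂: 3046 (inert)
  CO₂: 0 + 2(196.2) = 392.4
  H₂O: 0 + 3(196.2) = 588.5

392 mol/min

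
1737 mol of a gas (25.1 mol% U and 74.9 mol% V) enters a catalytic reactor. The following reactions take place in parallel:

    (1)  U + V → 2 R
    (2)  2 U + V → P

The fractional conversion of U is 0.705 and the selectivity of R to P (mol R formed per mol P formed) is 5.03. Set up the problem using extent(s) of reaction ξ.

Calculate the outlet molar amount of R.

342 mol

Conversion of U: U consumed = 0.705 × 436 = 307.4 mol = 1ξ₁ + 2ξ₂.
Selectivity: 2ξ₁ / (1ξ₂) = 5.03 → ξ₁ = 2.515 ξ₂.
Substitute: (1·2.515 + 2) ξ₂ = 307.4 → ξ₂ = 68.08 mol, ξ₁ = 171.2 mol.
Outlet amounts (n = n₀ + Σ ν·ξ):
  U: 436 − 1(171.2) − 2(68.08) = 128.6
  V: 1301 − 1(171.2) − 1(68.08) = 1062
  R: 0 + 2(171.2) = 342.4
  P: 0 + 1(68.08) = 68.08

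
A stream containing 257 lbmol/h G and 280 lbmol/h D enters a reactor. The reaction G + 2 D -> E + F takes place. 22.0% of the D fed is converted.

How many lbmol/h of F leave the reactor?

30.8 lbmol/h

D reacted = 0.22 × 280 = 61.6 lbmol/h; ν_D = −2, so ξ = 61.6/2 = 30.8 lbmol/h.
Outlet amounts (n = n₀ + ν ξ):
  G: 257 − 1(30.8) = 226.2
  D: 280 − 2(30.8) = 218.4
  E: 0 + 1(30.8) = 30.8
  F: 0 + 1(30.8) = 30.8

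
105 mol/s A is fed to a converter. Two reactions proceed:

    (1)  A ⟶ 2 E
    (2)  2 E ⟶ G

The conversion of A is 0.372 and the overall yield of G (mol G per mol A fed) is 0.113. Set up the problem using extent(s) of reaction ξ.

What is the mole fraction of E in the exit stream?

Conversion of A: A consumed = 1ξ₁ = 0.372 × 105 → ξ₁ = 39.06 mol/s.
Yield of G: 1ξ₂ / 105 = 0.113 → ξ₂ = 11.87 mol/s.
Outlet amounts (n = n₀ + Σ ν·ξ):
  A: 105 − 1(39.06) = 65.94
  E: 0 + 2(39.06) − 2(11.87) = 54.39
  G: 0 + 1(11.87) = 11.87
Total out = 132.2 mol/s; y_E = 54.39 / 132.2 = 0.4114.

0.411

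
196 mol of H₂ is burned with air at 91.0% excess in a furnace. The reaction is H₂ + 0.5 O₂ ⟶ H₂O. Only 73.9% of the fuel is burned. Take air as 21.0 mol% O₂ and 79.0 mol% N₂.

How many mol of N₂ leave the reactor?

Stoichiometric O₂ = 0.5 × 196 = 98 mol; O₂ fed = 98 × 1.910 = 187.2 mol.
N₂ fed = 187.2 × 79/21 = 704.2 mol.
Fuel reacted = 0.739 × 196 → ξ = 144.8 mol.
Outlet (n = n₀ + ν ξ):
  H₂: 196 − 1(144.8) = 51.16
  O₂: 187.2 − 0.5(144.8) = 114.8
  N₂: 704.2 (inert)
  H₂O: 0 + 1(144.8) = 144.8

704 mol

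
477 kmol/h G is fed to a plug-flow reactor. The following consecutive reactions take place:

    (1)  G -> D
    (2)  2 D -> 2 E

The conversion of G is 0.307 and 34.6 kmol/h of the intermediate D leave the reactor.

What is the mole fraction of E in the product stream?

0.234

Conversion of G: G consumed = 1ξ₁ = 0.307 × 477 → ξ₁ = 146.4 kmol/h.
D balance: n_D = 0 + 1ξ₁ − 2ξ₂ = 34.6 → ξ₂ = (1·146.4 − 34.6)/2 = 55.92 kmol/h.
Outlet amounts (n = n₀ + Σ ν·ξ):
  G: 477 − 1(146.4) = 330.6
  D: 0 + 1(146.4) − 2(55.92) = 34.6
  E: 0 + 2(55.92) = 111.8
Total out = 477 kmol/h; y_E = 111.8 / 477 = 0.2345.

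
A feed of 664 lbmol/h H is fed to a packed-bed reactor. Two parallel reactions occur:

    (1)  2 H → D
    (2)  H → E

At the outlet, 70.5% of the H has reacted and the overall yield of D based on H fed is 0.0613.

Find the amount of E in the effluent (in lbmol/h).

387 lbmol/h

Yield of D: 1ξ₁ / 664 = 0.0613 → ξ₁ = 40.7 lbmol/h.
Conversion of H: 2ξ₁ + 1ξ₂ = 0.705 × 664 = 468.1 → ξ₂ = 386.7 lbmol/h.
Outlet amounts (n = n₀ + Σ ν·ξ):
  H: 664 − 2(40.7) − 1(386.7) = 195.9
  D: 0 + 1(40.7) = 40.7
  E: 0 + 1(386.7) = 386.7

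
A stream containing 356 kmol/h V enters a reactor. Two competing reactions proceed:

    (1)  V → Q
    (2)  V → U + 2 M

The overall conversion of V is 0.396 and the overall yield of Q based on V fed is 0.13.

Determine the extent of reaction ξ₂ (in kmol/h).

ξ₂ = 94.7 kmol/h

Yield of Q: 1ξ₁ / 356 = 0.13 → ξ₁ = 46.28 kmol/h.
Conversion of V: 1ξ₁ + 1ξ₂ = 0.396 × 356 = 141 → ξ₂ = 94.7 kmol/h.
Outlet amounts (n = n₀ + Σ ν·ξ):
  V: 356 − 1(46.28) − 1(94.7) = 215
  Q: 0 + 1(46.28) = 46.28
  U: 0 + 1(94.7) = 94.7
  M: 0 + 2(94.7) = 189.4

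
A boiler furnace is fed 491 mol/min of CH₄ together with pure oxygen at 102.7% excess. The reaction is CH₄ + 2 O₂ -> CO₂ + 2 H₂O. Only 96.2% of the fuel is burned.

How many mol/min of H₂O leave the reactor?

Stoichiometric O₂ = 2 × 491 = 982 mol/min; O₂ fed = 982 × 2.027 = 1991 mol/min.
Fuel reacted = 0.962 × 491 → ξ = 472.3 mol/min.
Outlet (n = n₀ + ν ξ):
  CH₄: 491 − 1(472.3) = 18.66
  O₂: 1991 − 2(472.3) = 1046
  CO₂: 0 + 1(472.3) = 472.3
  H₂O: 0 + 2(472.3) = 944.7

945 mol/min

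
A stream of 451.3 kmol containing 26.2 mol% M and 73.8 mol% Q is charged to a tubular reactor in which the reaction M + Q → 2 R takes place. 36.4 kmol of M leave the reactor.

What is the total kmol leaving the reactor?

451 kmol

For M: n = n₀ − 1ξ → 36.4 = 118.2 − 1ξ, giving ξ = 81.84 kmol.
Outlet amounts (n = n₀ + ν ξ):
  M: 118.2 − 1(81.84) = 36.4
  Q: 333.1 − 1(81.84) = 251.2
  R: 0 + 2(81.84) = 163.7
Total out = 36.4 + 251.2 + 163.7 = 451.3 kmol.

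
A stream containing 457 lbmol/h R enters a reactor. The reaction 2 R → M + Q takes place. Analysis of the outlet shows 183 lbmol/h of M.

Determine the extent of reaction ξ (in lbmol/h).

For M: n = n₀ + 1ξ → 183 = 0 + 1ξ, giving ξ = 183 lbmol/h.
Outlet amounts (n = n₀ + ν ξ):
  R: 457 − 2(183) = 91
  M: 0 + 1(183) = 183
  Q: 0 + 1(183) = 183

ξ = 183 lbmol/h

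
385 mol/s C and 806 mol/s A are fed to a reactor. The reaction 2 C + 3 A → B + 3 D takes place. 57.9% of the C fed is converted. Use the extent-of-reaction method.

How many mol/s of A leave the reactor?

C reacted = 0.579 × 385 = 222.9 mol/s; ν_C = −2, so ξ = 222.9/2 = 111.5 mol/s.
Outlet amounts (n = n₀ + ν ξ):
  C: 385 − 2(111.5) = 162.1
  A: 806 − 3(111.5) = 471.6
  B: 0 + 1(111.5) = 111.5
  D: 0 + 3(111.5) = 334.4

472 mol/s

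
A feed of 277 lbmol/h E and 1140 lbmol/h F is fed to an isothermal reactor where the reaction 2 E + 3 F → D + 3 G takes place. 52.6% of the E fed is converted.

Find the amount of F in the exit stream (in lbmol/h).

E reacted = 0.526 × 277 = 145.7 lbmol/h; ν_E = −2, so ξ = 145.7/2 = 72.85 lbmol/h.
Outlet amounts (n = n₀ + ν ξ):
  E: 277 − 2(72.85) = 131.3
  F: 1140 − 3(72.85) = 921.4
  D: 0 + 1(72.85) = 72.85
  G: 0 + 3(72.85) = 218.6

921 lbmol/h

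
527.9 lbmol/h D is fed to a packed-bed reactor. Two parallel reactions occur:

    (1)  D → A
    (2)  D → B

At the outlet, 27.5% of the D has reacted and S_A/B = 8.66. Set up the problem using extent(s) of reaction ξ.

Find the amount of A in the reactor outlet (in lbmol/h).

130 lbmol/h

Conversion of D: D consumed = 0.275 × 527.9 = 145.2 lbmol/h = 1ξ₁ + 1ξ₂.
Selectivity: 1ξ₁ / (1ξ₂) = 8.66 → ξ₁ = 8.66 ξ₂.
Substitute: (1·8.66 + 1) ξ₂ = 145.2 → ξ₂ = 15.03 lbmol/h, ξ₁ = 130.1 lbmol/h.
Outlet amounts (n = n₀ + Σ ν·ξ):
  D: 527.9 − 1(130.1) − 1(15.03) = 382.7
  A: 0 + 1(130.1) = 130.1
  B: 0 + 1(15.03) = 15.03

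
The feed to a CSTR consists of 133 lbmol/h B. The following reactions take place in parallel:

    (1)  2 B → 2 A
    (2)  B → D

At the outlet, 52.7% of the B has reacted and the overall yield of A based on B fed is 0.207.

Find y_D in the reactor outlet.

Yield of A: 2ξ₁ / 133 = 0.207 → ξ₁ = 13.77 lbmol/h.
Conversion of B: 2ξ₁ + 1ξ₂ = 0.527 × 133 = 70.09 → ξ₂ = 42.56 lbmol/h.
Outlet amounts (n = n₀ + Σ ν·ξ):
  B: 133 − 2(13.77) − 1(42.56) = 62.91
  A: 0 + 2(13.77) = 27.53
  D: 0 + 1(42.56) = 42.56
Total out = 133 lbmol/h; y_D = 42.56 / 133 = 0.32.

0.32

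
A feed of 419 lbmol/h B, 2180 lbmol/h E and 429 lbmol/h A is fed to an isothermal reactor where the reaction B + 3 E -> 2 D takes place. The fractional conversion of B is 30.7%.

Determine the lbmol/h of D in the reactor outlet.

257 lbmol/h

B reacted = 0.307 × 419 = 128.6 lbmol/h; ν_B = −1, so ξ = 128.6/1 = 128.6 lbmol/h.
Outlet amounts (n = n₀ + ν ξ):
  B: 419 − 1(128.6) = 290.4
  E: 2180 − 3(128.6) = 1794
  D: 0 + 2(128.6) = 257.3
  A: 429 (inert)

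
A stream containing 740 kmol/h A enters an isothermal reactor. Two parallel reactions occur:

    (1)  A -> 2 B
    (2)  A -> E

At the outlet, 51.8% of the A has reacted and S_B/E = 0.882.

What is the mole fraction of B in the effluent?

0.274

Conversion of A: A consumed = 0.518 × 740 = 383.3 kmol/h = 1ξ₁ + 1ξ₂.
Selectivity: 2ξ₁ / (1ξ₂) = 0.882 → ξ₁ = 0.441 ξ₂.
Substitute: (1·0.441 + 1) ξ₂ = 383.3 → ξ₂ = 266 kmol/h, ξ₁ = 117.3 kmol/h.
Outlet amounts (n = n₀ + Σ ν·ξ):
  A: 740 − 1(117.3) − 1(266) = 356.7
  B: 0 + 2(117.3) = 234.6
  E: 0 + 1(266) = 266
Total out = 857.3 kmol/h; y_B = 234.6 / 857.3 = 0.2737.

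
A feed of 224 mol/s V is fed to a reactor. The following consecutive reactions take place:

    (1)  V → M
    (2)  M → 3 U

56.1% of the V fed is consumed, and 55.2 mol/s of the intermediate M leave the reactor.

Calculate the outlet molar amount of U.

211 mol/s

Conversion of V: V consumed = 1ξ₁ = 0.561 × 224 → ξ₁ = 125.7 mol/s.
M balance: n_M = 0 + 1ξ₁ − 1ξ₂ = 55.2 → ξ₂ = (1·125.7 − 55.2)/1 = 70.46 mol/s.
Outlet amounts (n = n₀ + Σ ν·ξ):
  V: 224 − 1(125.7) = 98.34
  M: 0 + 1(125.7) − 1(70.46) = 55.2
  U: 0 + 3(70.46) = 211.4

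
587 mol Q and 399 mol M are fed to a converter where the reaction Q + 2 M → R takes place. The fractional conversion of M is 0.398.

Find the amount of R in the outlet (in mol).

M reacted = 0.398 × 399 = 158.8 mol; ν_M = −2, so ξ = 158.8/2 = 79.4 mol.
Outlet amounts (n = n₀ + ν ξ):
  Q: 587 − 1(79.4) = 507.6
  M: 399 − 2(79.4) = 240.2
  R: 0 + 1(79.4) = 79.4

79.4 mol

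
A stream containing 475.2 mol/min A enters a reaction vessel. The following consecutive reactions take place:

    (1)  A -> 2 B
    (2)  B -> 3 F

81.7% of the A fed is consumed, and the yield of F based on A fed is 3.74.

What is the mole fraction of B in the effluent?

Conversion of A: A consumed = 1ξ₁ = 0.817 × 475.2 → ξ₁ = 388.2 mol/min.
Yield of F: 3ξ₂ / 475.2 = 3.74 → ξ₂ = 592.4 mol/min.
Outlet amounts (n = n₀ + Σ ν·ξ):
  A: 475.2 − 1(388.2) = 86.96
  B: 0 + 2(388.2) − 1(592.4) = 184.1
  F: 0 + 3(592.4) = 1777
Total out = 2048 mol/min; y_B = 184.1 / 2048 = 0.08986.

0.0899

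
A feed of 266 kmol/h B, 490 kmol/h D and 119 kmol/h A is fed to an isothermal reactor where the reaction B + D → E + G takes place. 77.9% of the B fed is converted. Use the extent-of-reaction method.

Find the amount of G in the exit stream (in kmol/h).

B reacted = 0.779 × 266 = 207.2 kmol/h; ν_B = −1, so ξ = 207.2/1 = 207.2 kmol/h.
Outlet amounts (n = n₀ + ν ξ):
  B: 266 − 1(207.2) = 58.79
  D: 490 − 1(207.2) = 282.8
  E: 0 + 1(207.2) = 207.2
  G: 0 + 1(207.2) = 207.2
  A: 119 (inert)

207 kmol/h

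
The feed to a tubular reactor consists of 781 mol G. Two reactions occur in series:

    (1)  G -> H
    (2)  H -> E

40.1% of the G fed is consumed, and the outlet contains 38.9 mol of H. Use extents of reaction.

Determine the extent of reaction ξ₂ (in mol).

Conversion of G: G consumed = 1ξ₁ = 0.401 × 781 → ξ₁ = 313.2 mol.
H balance: n_H = 0 + 1ξ₁ − 1ξ₂ = 38.9 → ξ₂ = (1·313.2 − 38.9)/1 = 274.3 mol.
Outlet amounts (n = n₀ + Σ ν·ξ):
  G: 781 − 1(313.2) = 467.8
  H: 0 + 1(313.2) − 1(274.3) = 38.9
  E: 0 + 1(274.3) = 274.3

ξ₂ = 274 mol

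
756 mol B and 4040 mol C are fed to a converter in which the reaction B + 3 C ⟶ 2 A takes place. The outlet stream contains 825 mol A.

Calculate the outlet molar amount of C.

For A: n = n₀ + 2ξ → 825 = 0 + 2ξ, giving ξ = 412.5 mol.
Outlet amounts (n = n₀ + ν ξ):
  B: 756 − 1(412.5) = 343.5
  C: 4040 − 3(412.5) = 2802
  A: 0 + 2(412.5) = 825

2800 mol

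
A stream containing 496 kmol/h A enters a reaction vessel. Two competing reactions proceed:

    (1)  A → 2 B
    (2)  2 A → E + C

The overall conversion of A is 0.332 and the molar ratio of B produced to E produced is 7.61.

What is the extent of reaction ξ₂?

Conversion of A: A consumed = 0.332 × 496 = 164.7 kmol/h = 1ξ₁ + 2ξ₂.
Selectivity: 2ξ₁ / (1ξ₂) = 7.61 → ξ₁ = 3.805 ξ₂.
Substitute: (1·3.805 + 2) ξ₂ = 164.7 → ξ₂ = 28.37 kmol/h, ξ₁ = 107.9 kmol/h.
Outlet amounts (n = n₀ + Σ ν·ξ):
  A: 496 − 1(107.9) − 2(28.37) = 331.3
  B: 0 + 2(107.9) = 215.9
  E: 0 + 1(28.37) = 28.37
  C: 0 + 1(28.37) = 28.37

ξ₂ = 28.4 kmol/h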